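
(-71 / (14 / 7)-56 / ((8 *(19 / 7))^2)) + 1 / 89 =-35.61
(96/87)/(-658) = -16/9541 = -0.00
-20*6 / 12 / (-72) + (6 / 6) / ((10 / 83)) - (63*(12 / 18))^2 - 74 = -329321 / 180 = -1829.56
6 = 6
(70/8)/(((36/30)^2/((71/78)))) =62125/11232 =5.53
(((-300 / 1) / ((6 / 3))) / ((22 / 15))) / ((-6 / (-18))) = -3375 / 11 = -306.82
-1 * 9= -9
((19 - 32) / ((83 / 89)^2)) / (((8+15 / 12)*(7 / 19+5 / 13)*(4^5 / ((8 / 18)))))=-0.00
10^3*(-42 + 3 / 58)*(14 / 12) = -1419250 / 29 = -48939.66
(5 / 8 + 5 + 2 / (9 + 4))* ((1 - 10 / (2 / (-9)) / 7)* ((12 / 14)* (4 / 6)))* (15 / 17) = 21.64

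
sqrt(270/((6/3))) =3 * sqrt(15) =11.62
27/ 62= 0.44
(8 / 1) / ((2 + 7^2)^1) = 8 / 51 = 0.16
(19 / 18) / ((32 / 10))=95 / 288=0.33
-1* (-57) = 57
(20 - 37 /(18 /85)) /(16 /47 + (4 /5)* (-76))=654475 /255744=2.56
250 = 250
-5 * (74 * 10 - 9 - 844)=565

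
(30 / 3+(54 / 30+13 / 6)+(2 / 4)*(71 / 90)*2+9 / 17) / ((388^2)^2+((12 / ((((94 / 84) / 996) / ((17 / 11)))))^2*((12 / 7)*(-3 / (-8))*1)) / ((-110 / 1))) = 34379513047 / 50971990729930850304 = 0.00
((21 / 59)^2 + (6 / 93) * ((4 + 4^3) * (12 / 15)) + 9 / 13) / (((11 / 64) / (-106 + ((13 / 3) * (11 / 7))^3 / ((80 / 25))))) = -131847550089128 / 714545096265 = -184.52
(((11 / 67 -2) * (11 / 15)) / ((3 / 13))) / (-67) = 5863 / 67335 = 0.09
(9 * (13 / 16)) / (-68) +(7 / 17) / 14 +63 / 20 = 983 / 320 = 3.07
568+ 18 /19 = 10810 /19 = 568.95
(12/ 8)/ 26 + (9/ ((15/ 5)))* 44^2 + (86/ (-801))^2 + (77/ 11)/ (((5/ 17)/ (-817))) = -2274795064141/ 166816260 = -13636.53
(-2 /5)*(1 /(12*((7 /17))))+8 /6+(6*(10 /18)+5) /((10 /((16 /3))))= 3589 /630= 5.70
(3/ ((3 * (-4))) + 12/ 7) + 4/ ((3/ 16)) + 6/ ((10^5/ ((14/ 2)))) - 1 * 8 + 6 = 21837941/ 1050000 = 20.80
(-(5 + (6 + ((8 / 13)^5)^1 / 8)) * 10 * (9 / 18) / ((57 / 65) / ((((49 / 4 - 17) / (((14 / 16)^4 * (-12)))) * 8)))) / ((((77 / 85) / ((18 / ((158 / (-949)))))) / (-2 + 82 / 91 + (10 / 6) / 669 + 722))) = 57003460417004548352000 / 1953473587194129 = 29180563.68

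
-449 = -449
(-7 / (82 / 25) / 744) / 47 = -175 / 2867376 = -0.00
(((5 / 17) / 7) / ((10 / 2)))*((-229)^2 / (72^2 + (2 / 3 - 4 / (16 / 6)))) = 314646 / 3700781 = 0.09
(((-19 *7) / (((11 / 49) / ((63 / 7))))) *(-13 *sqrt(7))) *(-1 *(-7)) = 5337423 *sqrt(7) / 11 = 1283772.17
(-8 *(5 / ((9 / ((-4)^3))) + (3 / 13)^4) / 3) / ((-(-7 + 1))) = 36555164 / 2313441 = 15.80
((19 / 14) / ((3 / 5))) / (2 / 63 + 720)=285 / 90724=0.00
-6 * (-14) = 84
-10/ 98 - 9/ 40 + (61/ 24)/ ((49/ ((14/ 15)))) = -983/ 3528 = -0.28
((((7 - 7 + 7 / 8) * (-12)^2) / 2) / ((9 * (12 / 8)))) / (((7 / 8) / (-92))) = -1472 / 3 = -490.67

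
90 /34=45 /17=2.65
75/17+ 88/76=1799/323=5.57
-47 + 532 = 485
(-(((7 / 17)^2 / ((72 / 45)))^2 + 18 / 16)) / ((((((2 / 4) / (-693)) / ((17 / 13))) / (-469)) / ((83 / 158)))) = -163842230335707 / 322921664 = -507374.54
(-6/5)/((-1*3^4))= 2/135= 0.01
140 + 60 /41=141.46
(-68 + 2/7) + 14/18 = -4217/63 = -66.94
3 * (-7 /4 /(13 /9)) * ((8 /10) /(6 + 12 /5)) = -9 /26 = -0.35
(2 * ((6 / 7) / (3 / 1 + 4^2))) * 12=144 / 133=1.08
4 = 4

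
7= 7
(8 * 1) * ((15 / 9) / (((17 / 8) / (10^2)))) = 32000 / 51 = 627.45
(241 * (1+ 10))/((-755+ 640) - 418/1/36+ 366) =47718/4309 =11.07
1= 1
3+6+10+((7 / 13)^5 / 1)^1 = 7071374 / 371293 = 19.05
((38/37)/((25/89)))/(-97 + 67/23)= -38893/1000850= -0.04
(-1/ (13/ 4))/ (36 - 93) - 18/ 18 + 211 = 155614/ 741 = 210.01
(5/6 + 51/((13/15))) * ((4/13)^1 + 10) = 311885/507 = 615.16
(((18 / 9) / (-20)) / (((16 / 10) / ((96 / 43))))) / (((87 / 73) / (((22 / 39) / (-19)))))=3212 / 924027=0.00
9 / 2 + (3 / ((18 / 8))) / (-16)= 4.42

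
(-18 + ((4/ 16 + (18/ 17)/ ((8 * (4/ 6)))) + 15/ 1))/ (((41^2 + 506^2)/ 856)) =-37129/ 4381189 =-0.01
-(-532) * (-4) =-2128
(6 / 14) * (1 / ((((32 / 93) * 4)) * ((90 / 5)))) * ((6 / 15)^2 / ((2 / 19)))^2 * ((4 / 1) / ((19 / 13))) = 7657 / 70000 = 0.11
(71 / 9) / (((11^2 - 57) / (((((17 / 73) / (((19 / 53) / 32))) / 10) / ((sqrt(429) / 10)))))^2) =57637871 / 29710688436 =0.00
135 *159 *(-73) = -1566945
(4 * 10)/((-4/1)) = -10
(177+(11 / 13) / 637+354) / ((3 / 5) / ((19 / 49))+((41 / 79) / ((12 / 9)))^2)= 41713455003040 / 133457316447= 312.56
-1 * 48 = -48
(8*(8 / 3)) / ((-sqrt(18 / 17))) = -20.73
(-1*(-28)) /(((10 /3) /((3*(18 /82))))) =1134 /205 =5.53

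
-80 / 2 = -40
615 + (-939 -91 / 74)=-24067 / 74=-325.23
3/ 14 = 0.21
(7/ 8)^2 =49/ 64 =0.77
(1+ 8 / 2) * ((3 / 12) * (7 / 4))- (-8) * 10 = 1315 / 16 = 82.19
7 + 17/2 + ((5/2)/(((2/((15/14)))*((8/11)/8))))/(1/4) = 521/7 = 74.43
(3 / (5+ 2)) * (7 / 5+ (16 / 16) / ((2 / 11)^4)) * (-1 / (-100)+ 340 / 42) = 1247928657 / 392000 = 3183.49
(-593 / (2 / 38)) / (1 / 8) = -90136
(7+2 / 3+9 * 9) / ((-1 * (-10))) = 133 / 15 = 8.87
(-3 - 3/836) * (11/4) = -2511/304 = -8.26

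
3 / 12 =1 / 4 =0.25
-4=-4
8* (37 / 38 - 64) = -9580 / 19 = -504.21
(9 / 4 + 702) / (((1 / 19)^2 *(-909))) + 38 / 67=-7555179 / 27068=-279.12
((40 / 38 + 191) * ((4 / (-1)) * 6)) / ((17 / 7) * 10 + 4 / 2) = -76629 / 437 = -175.35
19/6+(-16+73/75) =-593/50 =-11.86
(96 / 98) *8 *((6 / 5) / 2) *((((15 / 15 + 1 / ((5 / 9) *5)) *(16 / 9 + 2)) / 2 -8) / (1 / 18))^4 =41101463433019392 / 95703125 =429468352.61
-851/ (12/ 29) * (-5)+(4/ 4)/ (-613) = 75641123/ 7356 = 10282.92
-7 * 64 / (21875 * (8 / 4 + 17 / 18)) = -1152 / 165625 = -0.01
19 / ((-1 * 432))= -19 / 432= -0.04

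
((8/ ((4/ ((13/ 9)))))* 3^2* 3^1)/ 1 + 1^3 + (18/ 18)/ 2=159/ 2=79.50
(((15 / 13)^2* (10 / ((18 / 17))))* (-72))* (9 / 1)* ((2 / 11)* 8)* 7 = -154224000 / 1859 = -82960.73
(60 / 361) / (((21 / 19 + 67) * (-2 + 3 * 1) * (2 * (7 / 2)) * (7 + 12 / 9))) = 18 / 430255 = 0.00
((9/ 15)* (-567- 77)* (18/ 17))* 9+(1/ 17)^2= -5320723/ 1445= -3682.16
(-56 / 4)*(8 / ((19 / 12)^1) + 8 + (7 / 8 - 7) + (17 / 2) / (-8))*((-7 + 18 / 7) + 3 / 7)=328.45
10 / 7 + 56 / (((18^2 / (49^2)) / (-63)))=-1646996 / 63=-26142.79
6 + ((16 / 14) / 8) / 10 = 421 / 70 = 6.01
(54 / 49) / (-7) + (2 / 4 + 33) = 22873 / 686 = 33.34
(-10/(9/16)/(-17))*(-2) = -320/153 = -2.09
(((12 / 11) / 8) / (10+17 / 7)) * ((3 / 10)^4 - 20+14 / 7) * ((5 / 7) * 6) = -0.85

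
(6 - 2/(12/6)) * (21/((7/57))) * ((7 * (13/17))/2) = 2288.38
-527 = -527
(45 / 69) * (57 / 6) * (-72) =-10260 / 23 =-446.09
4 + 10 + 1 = 15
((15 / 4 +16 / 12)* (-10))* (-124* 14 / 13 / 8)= 66185 / 78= 848.53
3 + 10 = 13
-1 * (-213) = 213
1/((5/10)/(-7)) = -14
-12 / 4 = -3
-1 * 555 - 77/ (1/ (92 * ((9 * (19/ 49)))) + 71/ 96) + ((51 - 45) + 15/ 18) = -365578169/ 560838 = -651.84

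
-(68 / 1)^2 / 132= -35.03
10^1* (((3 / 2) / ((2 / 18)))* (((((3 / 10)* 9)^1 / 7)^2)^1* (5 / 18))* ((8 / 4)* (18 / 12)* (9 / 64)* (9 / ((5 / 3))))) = 1594323 / 125440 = 12.71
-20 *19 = -380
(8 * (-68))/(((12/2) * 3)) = -272/9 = -30.22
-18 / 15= -6 / 5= -1.20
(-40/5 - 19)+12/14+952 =6481/7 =925.86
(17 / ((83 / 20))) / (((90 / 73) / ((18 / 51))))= 292 / 249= 1.17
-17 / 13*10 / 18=-85 / 117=-0.73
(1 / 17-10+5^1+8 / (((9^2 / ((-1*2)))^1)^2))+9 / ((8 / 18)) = 6832177 / 446148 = 15.31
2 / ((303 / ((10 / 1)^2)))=0.66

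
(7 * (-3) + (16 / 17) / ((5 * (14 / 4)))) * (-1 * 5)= 12463 / 119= 104.73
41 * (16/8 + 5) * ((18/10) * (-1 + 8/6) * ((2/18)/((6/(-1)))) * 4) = -574/45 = -12.76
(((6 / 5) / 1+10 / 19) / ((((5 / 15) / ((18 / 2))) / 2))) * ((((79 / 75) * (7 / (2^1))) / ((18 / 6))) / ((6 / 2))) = 90692 / 2375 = 38.19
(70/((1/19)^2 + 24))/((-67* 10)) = -0.00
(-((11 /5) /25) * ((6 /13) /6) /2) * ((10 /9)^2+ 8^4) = -1825318 /131625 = -13.87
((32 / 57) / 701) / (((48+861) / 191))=0.00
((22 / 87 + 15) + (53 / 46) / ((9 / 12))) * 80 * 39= 34938800 / 667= 52382.01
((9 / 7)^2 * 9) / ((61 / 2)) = 1458 / 2989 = 0.49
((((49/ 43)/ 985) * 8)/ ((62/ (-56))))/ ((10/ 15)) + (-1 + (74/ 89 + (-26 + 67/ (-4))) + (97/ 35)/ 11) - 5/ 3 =-4788294169853/ 107976279180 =-44.35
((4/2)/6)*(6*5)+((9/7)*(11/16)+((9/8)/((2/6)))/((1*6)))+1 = 697/56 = 12.45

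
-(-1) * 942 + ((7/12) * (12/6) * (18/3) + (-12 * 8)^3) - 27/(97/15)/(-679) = -58208862776/65863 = -883786.99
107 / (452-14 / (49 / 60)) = 749 / 3044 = 0.25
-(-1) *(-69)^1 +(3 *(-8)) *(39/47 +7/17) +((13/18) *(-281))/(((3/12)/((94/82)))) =-303490709/294831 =-1029.37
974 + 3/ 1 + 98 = 1075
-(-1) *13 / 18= 13 / 18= 0.72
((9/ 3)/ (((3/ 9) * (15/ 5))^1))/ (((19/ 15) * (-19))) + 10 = 3565/ 361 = 9.88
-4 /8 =-1 /2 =-0.50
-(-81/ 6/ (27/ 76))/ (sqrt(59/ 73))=38 * sqrt(4307)/ 59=42.27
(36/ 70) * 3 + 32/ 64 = 143/ 70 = 2.04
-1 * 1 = -1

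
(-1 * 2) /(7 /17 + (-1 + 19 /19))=-34 /7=-4.86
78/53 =1.47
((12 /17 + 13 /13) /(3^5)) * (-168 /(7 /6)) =-464 /459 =-1.01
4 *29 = 116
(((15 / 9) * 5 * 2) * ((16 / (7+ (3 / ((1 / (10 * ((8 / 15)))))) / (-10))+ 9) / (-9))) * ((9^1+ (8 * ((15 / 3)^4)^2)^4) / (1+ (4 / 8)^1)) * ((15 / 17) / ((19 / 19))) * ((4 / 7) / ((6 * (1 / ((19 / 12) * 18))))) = -3373274820915699098569469000.00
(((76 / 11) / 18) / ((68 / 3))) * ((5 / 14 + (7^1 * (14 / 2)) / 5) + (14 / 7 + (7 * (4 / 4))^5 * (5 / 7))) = 15982819 / 78540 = 203.50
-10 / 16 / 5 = -1 / 8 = -0.12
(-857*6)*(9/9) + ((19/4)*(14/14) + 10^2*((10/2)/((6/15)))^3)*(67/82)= 50658447/328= 154446.48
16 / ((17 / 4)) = 64 / 17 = 3.76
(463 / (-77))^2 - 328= -1730343 / 5929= -291.84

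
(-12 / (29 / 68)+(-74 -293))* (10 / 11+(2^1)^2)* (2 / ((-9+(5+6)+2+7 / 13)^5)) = -459501820596 / 228060851381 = -2.01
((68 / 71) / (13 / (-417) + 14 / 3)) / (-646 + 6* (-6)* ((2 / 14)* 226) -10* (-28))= -33082 / 244704269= -0.00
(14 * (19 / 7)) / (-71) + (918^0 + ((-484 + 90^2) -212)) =525717 / 71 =7404.46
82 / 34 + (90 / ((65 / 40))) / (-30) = 125 / 221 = 0.57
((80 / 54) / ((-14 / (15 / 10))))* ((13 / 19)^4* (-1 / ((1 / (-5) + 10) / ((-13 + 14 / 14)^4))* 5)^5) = 1188107846617755392409600000000000 / 257687198474503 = 4610659177682485338.76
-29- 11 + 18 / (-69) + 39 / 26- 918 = -44011 / 46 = -956.76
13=13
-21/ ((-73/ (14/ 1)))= 294/ 73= 4.03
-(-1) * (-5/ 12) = -5/ 12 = -0.42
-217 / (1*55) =-217 / 55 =-3.95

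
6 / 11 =0.55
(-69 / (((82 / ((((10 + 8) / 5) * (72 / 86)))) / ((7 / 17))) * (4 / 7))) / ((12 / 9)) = -821583 / 599420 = -1.37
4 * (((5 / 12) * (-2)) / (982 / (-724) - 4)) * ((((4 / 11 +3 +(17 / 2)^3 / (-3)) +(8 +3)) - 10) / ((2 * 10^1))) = -9573271 / 1535688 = -6.23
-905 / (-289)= 905 / 289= 3.13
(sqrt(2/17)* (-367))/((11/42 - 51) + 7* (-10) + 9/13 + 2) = 200382* sqrt(34)/1095701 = 1.07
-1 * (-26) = 26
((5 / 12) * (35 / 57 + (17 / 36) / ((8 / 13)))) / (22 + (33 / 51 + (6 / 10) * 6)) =3212575 / 146496384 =0.02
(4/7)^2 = 16/49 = 0.33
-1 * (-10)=10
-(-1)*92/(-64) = -23/16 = -1.44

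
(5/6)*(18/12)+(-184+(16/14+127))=-1529/28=-54.61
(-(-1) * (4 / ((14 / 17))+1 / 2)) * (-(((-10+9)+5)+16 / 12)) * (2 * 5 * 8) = -16000 / 7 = -2285.71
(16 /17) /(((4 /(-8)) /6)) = -192 /17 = -11.29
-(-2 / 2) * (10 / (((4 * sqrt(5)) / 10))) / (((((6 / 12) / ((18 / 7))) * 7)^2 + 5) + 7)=6480 * sqrt(5) / 17953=0.81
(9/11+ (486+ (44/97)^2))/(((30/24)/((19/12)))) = 957723329/1552485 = 616.90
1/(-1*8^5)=-1/32768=-0.00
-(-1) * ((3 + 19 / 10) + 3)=79 / 10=7.90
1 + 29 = 30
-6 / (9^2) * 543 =-362 / 9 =-40.22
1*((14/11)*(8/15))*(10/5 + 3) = 112/33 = 3.39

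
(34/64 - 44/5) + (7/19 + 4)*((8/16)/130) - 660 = -26409317/39520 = -668.25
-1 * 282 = -282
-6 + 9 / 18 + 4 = -1.50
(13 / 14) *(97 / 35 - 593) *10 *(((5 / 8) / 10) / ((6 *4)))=-44759 / 3136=-14.27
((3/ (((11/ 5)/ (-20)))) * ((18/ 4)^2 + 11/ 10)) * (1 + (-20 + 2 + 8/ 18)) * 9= 954345/ 11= 86758.64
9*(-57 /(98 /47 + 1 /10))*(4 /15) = -64296 /1027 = -62.61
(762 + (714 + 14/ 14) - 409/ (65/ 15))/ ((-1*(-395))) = 17974/ 5135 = 3.50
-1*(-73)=73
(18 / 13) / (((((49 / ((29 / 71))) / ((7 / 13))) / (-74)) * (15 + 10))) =-0.02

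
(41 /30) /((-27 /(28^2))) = -16072 /405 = -39.68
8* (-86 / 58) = -11.86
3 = 3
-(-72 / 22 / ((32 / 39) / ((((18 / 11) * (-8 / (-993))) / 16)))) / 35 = 1053 / 11214280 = 0.00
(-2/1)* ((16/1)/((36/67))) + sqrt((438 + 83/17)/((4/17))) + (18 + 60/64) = -5849/144 + sqrt(7529)/2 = 2.77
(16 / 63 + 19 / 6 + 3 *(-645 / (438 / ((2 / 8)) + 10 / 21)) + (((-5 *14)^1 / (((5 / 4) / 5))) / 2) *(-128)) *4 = 83106713492 / 1159263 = 71689.27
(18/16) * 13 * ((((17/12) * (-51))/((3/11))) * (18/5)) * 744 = -103772097/10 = -10377209.70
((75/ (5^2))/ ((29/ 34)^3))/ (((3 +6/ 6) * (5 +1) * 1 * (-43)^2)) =4913/ 45095261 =0.00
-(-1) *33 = 33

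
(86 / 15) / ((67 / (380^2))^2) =358643392000 / 13467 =26631275.86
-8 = -8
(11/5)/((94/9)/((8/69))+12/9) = 132/5485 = 0.02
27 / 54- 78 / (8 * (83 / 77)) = -2837 / 332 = -8.55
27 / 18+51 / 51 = 5 / 2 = 2.50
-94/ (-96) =47/ 48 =0.98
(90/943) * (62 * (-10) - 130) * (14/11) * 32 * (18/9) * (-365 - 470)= 50500800000/10373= 4868485.49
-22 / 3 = -7.33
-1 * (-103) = 103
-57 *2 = -114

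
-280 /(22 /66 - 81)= 420 /121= 3.47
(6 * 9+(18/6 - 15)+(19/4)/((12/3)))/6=691/96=7.20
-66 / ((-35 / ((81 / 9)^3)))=48114 / 35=1374.69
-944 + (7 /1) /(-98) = -13217 /14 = -944.07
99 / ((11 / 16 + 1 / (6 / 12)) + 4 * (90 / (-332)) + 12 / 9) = 394416 / 11699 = 33.71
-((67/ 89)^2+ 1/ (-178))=-8889/ 15842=-0.56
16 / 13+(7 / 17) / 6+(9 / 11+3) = 74645 / 14586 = 5.12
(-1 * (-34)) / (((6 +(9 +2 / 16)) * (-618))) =-136 / 37389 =-0.00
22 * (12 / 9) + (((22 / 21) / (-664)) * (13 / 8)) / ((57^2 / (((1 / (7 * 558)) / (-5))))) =103815150405263 / 3539152854720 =29.33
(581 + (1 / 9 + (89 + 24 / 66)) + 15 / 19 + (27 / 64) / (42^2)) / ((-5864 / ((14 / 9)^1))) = -15838662155 / 88947403776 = -0.18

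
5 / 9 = 0.56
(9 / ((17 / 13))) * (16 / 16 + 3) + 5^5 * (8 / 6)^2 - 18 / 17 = 854050 / 153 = 5582.03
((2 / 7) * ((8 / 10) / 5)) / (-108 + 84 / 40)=-16 / 37065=-0.00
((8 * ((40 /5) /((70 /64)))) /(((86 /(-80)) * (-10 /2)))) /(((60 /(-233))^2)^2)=188626913344 /76190625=2475.72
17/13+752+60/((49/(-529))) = 67237/637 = 105.55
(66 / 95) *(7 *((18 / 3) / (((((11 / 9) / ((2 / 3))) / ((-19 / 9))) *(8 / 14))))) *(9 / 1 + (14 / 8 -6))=-2793 / 10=-279.30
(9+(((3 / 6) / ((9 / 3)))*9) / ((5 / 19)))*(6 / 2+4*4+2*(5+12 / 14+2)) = 5103 / 10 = 510.30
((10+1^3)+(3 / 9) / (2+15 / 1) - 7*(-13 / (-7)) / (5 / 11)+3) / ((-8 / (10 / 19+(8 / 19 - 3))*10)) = -24167 / 64600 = -0.37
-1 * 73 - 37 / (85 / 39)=-7648 / 85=-89.98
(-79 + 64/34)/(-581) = 1311/9877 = 0.13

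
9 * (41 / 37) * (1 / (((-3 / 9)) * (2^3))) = -1107 / 296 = -3.74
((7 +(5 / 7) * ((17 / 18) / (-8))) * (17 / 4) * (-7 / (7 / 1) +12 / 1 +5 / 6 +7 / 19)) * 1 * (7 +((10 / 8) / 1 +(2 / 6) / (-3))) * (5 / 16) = 241495342205 / 264757248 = 912.14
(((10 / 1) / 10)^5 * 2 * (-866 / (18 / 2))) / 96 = -433 / 216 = -2.00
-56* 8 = -448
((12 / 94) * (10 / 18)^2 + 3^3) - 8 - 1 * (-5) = 30506 / 1269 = 24.04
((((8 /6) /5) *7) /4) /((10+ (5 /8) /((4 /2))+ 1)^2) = 0.00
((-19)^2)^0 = 1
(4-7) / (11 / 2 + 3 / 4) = -12 / 25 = -0.48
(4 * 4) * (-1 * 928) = -14848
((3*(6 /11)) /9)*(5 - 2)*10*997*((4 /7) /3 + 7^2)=20598020 /77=267506.75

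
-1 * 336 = -336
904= 904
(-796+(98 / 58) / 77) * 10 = -2539170 / 319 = -7959.78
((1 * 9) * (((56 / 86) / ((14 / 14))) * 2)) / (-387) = -56 / 1849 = -0.03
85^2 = 7225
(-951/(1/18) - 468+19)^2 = 308599489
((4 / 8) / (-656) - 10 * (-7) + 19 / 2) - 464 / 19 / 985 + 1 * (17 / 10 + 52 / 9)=19215286477 / 220986720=86.95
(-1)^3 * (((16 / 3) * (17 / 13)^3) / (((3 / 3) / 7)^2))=-3851792 / 6591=-584.40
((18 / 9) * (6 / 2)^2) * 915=16470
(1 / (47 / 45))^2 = 0.92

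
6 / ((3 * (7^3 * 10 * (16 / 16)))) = 1 / 1715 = 0.00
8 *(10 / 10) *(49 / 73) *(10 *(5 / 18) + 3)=20384 / 657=31.03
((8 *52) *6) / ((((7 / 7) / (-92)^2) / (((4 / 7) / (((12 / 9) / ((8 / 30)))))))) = 84504576 / 35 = 2414416.46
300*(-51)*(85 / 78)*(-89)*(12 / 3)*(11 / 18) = 141465500 / 39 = 3627320.51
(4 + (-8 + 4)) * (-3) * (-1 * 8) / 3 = 0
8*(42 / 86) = 168 / 43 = 3.91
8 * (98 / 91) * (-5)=-560 / 13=-43.08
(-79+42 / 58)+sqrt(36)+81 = 253 / 29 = 8.72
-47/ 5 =-9.40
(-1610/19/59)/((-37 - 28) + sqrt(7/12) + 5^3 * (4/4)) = -1159200/48419353 + 3220 * sqrt(21)/48419353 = -0.02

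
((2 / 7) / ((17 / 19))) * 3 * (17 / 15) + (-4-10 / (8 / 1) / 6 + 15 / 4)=527 / 840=0.63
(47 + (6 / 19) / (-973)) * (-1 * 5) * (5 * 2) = -43444150 / 18487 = -2349.98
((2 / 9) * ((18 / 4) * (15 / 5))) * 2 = 6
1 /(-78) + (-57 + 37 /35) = -152759 /2730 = -55.96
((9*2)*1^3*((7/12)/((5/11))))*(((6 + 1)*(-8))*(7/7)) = -6468/5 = -1293.60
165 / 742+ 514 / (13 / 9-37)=-844923 / 59360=-14.23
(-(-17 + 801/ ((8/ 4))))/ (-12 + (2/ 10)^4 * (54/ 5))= 2396875/ 74892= 32.00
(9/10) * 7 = 63/10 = 6.30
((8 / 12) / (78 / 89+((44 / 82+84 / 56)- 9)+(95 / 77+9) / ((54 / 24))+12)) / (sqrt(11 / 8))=613032 * sqrt(22) / 52908325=0.05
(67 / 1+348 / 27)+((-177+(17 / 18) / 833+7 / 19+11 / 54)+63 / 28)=-9480455 / 100548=-94.29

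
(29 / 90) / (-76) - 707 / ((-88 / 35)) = 2644582 / 9405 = 281.19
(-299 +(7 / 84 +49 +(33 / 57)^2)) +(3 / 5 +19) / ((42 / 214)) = -1080941 / 7220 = -149.71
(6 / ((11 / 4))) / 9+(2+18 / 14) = 815 / 231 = 3.53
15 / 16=0.94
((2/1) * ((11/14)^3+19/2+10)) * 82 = 2248399/686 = 3277.55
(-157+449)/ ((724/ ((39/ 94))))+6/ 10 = 65277/ 85070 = 0.77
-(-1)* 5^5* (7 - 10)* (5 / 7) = -46875 / 7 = -6696.43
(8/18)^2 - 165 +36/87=-386149/2349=-164.39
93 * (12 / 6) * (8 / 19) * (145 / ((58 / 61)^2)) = 6921060 / 551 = 12560.91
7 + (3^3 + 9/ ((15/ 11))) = 203/ 5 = 40.60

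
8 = 8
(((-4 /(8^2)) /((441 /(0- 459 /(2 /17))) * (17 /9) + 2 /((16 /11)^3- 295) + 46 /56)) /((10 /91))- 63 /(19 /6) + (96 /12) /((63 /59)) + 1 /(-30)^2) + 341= 98058787030663 /299277052200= 327.65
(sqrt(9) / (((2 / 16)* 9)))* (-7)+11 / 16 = -863 / 48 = -17.98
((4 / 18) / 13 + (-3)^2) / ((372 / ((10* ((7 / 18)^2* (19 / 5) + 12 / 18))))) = 2121605 / 7050888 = 0.30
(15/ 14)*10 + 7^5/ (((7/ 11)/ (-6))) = -1109187/ 7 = -158455.29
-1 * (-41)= 41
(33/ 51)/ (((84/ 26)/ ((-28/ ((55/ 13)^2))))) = -4394/ 14025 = -0.31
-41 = -41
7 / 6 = 1.17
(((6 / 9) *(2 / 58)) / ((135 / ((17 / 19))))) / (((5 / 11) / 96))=11968 / 371925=0.03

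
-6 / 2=-3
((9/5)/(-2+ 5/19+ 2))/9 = 19/25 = 0.76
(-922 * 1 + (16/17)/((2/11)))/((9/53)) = -826058/153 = -5399.07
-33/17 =-1.94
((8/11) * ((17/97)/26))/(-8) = -0.00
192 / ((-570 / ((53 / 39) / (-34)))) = 848 / 62985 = 0.01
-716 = -716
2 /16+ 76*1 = 609 /8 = 76.12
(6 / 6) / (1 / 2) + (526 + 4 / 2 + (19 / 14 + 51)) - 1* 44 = 7537 / 14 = 538.36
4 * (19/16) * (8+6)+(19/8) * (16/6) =437/6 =72.83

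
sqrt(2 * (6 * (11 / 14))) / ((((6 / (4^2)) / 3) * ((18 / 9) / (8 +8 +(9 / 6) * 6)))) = 100 * sqrt(462) / 7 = 307.06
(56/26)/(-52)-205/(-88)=34029/14872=2.29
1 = 1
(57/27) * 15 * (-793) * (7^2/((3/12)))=-14765660/3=-4921886.67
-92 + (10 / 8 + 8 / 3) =-88.08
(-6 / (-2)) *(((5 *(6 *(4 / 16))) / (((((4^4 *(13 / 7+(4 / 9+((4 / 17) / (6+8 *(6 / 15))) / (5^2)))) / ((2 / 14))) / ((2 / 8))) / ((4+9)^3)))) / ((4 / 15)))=26092945125 / 2323259392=11.23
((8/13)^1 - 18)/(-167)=226/2171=0.10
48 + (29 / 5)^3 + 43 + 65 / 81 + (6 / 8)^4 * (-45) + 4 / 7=4957804753 / 18144000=273.25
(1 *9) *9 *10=810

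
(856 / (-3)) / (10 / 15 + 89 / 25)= -21400 / 317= -67.51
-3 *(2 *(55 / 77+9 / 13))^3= -50331648 / 753571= -66.79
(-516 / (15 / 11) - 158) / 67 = -2682 / 335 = -8.01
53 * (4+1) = 265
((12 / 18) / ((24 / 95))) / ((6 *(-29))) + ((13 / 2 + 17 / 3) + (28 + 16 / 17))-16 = 2672069 / 106488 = 25.09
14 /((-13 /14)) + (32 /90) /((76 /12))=-55652 /3705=-15.02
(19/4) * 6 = 57/2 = 28.50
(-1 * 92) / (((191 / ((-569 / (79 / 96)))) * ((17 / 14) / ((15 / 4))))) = 263833920 / 256513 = 1028.54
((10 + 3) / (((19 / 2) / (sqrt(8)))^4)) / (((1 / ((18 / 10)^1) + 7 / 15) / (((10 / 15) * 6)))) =1198080 / 2997383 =0.40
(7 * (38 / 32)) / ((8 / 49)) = 50.91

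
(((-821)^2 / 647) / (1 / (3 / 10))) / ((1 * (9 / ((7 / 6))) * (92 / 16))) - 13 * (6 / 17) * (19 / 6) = -85191436 / 11383965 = -7.48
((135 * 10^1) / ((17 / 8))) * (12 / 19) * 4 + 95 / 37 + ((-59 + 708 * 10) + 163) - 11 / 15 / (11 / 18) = 525265639 / 59755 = 8790.32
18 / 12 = 3 / 2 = 1.50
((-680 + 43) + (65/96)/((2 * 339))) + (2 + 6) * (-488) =-295564543/65088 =-4541.00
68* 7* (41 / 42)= 1394 / 3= 464.67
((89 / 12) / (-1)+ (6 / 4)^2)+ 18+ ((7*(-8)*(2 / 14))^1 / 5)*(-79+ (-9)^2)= 289 / 30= 9.63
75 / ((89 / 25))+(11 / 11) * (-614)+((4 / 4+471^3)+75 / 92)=855535624799 / 8188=104486519.88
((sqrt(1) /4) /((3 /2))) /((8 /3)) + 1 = 17 /16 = 1.06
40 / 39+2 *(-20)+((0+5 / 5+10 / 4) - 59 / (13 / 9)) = -5953 / 78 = -76.32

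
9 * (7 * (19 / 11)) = 1197 / 11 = 108.82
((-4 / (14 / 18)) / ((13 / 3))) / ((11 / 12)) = -1296 / 1001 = -1.29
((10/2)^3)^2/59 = 15625/59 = 264.83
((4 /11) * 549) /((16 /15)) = 187.16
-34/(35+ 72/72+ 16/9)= -9/10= -0.90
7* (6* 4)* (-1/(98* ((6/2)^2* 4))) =-1/21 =-0.05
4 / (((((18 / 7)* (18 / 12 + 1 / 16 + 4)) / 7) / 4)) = 6272 / 801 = 7.83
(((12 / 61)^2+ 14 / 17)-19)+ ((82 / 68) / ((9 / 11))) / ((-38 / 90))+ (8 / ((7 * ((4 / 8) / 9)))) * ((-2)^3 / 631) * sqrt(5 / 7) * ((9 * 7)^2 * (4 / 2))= -186624 * sqrt(35) / 631-51989813 / 2403766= -1771.36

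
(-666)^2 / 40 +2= 110909 / 10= 11090.90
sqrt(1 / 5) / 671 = sqrt(5) / 3355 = 0.00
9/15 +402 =2013/5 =402.60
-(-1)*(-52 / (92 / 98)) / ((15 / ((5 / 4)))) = -637 / 138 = -4.62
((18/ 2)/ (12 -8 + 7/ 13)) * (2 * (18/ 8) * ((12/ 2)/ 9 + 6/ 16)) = 8775/ 944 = 9.30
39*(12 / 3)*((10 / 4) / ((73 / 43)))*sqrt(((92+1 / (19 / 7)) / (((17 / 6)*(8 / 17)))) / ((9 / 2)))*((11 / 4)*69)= 19092645*sqrt(2470) / 5548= 171032.29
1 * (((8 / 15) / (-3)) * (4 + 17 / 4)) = -22 / 15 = -1.47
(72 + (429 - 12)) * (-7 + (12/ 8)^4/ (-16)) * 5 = -17888.61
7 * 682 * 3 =14322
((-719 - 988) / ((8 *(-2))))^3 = 4973940243 / 4096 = 1214340.88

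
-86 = -86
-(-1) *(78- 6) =72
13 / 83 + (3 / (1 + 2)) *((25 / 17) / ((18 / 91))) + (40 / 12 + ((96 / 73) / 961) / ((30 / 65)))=19470144623 / 1781745894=10.93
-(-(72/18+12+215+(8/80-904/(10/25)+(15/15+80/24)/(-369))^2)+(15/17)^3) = 3074995950287291777/602063093700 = 5107431.40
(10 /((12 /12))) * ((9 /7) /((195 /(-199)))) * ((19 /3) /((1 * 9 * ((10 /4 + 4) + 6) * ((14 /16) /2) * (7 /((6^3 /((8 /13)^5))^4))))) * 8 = -326394564966941711449193500113 /4714156104089600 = -69237114291524.97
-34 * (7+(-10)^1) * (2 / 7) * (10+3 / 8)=4233 / 14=302.36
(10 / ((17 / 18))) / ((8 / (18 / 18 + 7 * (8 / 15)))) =213 / 34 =6.26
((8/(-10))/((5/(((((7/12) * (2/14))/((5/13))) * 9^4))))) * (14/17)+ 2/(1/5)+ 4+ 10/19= -6976146/40375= -172.78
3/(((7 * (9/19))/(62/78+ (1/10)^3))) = 589741/819000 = 0.72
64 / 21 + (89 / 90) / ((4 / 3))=1061 / 280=3.79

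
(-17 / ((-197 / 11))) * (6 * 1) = 1122 / 197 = 5.70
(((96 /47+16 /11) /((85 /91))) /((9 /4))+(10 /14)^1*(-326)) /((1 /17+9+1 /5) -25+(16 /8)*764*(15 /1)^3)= -320033183 /7138645707501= -0.00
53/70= 0.76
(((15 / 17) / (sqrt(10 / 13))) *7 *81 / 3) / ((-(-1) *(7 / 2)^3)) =324 *sqrt(130) / 833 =4.43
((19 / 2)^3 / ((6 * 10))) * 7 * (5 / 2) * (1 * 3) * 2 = 1500.41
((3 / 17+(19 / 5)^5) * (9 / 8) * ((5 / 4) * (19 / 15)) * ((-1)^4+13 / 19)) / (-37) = -126309174 / 1965625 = -64.26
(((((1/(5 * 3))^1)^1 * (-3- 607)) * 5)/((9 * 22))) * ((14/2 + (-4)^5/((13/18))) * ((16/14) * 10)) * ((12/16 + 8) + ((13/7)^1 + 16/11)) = 415634571500/2081079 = 199720.71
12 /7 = 1.71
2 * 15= 30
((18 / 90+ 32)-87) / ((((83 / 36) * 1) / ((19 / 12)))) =-15618 / 415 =-37.63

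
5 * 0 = 0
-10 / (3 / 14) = -140 / 3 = -46.67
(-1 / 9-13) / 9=-118 / 81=-1.46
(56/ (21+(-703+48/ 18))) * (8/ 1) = -672/ 1019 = -0.66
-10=-10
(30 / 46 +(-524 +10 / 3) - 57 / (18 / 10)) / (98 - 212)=4.84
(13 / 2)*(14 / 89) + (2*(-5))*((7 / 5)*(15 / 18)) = -2842 / 267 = -10.64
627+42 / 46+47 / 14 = 631.27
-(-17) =17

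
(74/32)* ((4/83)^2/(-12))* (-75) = 0.03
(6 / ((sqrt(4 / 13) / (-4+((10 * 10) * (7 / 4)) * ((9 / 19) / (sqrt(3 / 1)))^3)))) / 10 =-6 * sqrt(13) / 5+8505 * sqrt(39) / 13718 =-0.45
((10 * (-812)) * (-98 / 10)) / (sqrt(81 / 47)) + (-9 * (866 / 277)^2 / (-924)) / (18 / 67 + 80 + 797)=37685289 / 347262333341 + 79576 * sqrt(47) / 9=60616.17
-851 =-851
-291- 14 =-305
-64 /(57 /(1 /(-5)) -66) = 64 /351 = 0.18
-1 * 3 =-3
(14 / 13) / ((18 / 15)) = 35 / 39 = 0.90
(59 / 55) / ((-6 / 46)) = -8.22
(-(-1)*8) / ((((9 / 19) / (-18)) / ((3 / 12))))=-76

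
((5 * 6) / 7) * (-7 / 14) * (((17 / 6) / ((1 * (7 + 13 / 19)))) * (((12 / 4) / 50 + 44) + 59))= -1664419 / 20440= -81.43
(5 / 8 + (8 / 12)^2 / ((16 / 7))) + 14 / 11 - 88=-85.91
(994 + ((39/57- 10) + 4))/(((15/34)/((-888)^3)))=-29815201907712/19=-1569221153037.47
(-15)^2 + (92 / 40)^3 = 237167 / 1000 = 237.17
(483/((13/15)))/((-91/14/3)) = -43470/169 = -257.22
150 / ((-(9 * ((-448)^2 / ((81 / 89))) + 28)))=-675 / 8931454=-0.00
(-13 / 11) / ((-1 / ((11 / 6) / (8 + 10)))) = 13 / 108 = 0.12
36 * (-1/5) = -36/5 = -7.20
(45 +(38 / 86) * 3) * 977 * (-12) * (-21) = 11405543.44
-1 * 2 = -2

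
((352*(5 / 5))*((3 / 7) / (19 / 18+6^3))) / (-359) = -19008 / 9818291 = -0.00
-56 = -56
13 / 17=0.76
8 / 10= 4 / 5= 0.80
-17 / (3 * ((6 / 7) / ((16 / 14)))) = -7.56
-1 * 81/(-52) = 81/52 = 1.56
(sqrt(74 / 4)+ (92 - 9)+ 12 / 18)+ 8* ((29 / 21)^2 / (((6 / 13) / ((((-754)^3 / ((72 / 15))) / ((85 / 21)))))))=-2343275437535 / 3213+ sqrt(74) / 2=-729310745.01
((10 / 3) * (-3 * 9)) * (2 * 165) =-29700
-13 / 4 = -3.25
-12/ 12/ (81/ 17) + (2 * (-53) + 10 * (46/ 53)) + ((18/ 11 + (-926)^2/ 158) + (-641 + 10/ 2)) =17515877377/ 3730617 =4695.17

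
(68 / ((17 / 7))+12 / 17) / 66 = 244 / 561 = 0.43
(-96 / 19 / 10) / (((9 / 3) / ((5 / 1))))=-16 / 19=-0.84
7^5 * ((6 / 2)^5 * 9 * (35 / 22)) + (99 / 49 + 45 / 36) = 126076204921 / 2156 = 58476903.95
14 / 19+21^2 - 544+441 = 6436 / 19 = 338.74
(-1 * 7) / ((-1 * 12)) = 0.58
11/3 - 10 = -19/3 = -6.33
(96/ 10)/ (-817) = -48/ 4085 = -0.01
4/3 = 1.33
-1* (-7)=7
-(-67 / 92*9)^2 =-363609 / 8464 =-42.96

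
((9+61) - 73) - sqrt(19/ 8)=-3 - sqrt(38)/ 4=-4.54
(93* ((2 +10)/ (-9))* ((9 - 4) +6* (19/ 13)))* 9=-199764/ 13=-15366.46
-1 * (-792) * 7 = 5544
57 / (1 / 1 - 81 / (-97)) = 31.06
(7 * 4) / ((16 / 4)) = 7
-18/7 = -2.57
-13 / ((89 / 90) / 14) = -16380 / 89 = -184.04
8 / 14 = 0.57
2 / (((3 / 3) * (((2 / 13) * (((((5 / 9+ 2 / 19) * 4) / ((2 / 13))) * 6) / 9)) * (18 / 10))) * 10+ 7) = 114 / 2207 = 0.05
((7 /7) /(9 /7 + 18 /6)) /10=7 /300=0.02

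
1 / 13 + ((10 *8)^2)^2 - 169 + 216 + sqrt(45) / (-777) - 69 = 532479715 / 13 - sqrt(5) / 259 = 40959978.07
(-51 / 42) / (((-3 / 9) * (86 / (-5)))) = -255 / 1204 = -0.21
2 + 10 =12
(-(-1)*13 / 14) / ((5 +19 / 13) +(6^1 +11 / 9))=1521 / 22414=0.07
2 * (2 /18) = 2 /9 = 0.22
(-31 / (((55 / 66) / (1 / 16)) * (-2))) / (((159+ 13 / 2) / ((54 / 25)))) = 2511 / 165500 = 0.02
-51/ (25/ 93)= -4743/ 25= -189.72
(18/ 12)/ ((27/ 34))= 17/ 9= 1.89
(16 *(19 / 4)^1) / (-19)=-4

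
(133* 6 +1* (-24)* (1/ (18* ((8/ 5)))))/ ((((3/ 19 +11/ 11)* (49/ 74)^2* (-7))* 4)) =-124410613/ 2218524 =-56.08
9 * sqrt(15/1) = 9 * sqrt(15) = 34.86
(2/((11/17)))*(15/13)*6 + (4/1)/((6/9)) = 3918/143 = 27.40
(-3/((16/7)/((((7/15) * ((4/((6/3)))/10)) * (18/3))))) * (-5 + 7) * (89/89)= -147/100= -1.47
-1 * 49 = -49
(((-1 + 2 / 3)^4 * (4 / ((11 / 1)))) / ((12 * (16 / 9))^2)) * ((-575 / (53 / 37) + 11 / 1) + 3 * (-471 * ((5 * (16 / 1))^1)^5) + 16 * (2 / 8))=-239644800020 / 5247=-45672727.28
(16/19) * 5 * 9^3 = 58320/19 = 3069.47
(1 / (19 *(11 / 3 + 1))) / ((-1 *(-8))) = 3 / 2128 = 0.00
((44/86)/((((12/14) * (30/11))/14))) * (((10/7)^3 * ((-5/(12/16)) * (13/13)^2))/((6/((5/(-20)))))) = 60500/24381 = 2.48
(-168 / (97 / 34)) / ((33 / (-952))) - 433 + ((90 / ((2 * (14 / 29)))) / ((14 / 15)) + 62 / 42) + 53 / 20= 1074249208 / 784245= 1369.79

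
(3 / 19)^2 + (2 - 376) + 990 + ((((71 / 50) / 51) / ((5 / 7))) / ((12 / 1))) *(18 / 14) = 3780570631 / 6137000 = 616.03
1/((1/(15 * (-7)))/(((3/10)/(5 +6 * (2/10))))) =-315/62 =-5.08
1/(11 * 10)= 1/110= 0.01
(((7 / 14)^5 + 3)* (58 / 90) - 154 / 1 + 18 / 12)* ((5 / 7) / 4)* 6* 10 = -1083935 / 672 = -1613.00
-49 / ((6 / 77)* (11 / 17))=-5831 / 6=-971.83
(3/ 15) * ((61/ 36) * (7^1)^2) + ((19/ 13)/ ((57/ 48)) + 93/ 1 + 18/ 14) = 1836559/ 16380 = 112.12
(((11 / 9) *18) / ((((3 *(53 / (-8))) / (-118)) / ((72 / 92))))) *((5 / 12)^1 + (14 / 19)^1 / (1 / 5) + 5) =21546800 / 23161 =930.31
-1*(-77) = 77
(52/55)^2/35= 2704/105875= 0.03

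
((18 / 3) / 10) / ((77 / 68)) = 204 / 385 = 0.53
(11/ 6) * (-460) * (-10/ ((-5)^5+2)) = -25300/ 9369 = -2.70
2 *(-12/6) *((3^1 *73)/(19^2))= -876/361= -2.43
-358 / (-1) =358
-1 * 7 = -7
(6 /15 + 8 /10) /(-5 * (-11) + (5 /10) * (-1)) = 12 /545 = 0.02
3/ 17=0.18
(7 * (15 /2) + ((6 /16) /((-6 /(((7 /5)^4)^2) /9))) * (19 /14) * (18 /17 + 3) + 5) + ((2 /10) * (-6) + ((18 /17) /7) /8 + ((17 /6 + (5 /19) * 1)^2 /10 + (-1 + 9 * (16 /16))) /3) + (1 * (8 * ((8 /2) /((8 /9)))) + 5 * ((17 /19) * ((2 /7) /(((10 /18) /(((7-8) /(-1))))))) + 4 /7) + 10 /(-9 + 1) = 51.20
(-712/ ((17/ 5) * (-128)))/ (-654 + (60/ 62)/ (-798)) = -1834735/ 733433584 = -0.00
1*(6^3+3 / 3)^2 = 47089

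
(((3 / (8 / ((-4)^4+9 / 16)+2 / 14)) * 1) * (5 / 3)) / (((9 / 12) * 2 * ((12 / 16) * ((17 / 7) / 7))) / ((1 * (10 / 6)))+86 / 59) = 16614577000 / 978400641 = 16.98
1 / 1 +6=7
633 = 633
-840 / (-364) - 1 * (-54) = 732 / 13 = 56.31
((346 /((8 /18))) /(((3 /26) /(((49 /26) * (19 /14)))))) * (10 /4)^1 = 43141.88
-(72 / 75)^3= -13824 / 15625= -0.88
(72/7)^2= 5184/49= 105.80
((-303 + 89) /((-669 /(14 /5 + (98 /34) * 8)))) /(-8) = -117593 /113730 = -1.03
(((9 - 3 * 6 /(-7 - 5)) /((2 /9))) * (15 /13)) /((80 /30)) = 8505 /416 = 20.44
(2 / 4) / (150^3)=1 / 6750000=0.00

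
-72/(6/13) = -156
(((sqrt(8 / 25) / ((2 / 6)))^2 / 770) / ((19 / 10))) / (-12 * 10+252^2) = 3 / 96594575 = 0.00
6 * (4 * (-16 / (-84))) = 32 / 7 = 4.57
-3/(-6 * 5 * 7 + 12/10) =5/348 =0.01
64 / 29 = 2.21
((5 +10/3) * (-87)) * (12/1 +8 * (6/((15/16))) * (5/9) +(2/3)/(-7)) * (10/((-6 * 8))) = 4607375/756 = 6094.41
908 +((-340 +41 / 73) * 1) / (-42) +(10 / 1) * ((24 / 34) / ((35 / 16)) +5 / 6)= 6907223 / 7446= 927.64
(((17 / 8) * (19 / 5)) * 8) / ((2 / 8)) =258.40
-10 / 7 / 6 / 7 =-5 / 147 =-0.03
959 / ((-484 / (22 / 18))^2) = 959 / 156816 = 0.01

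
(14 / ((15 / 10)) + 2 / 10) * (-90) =-858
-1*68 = -68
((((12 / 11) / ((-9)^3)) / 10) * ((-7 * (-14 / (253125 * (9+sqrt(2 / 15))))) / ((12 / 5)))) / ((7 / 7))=-49 / 18238213125+49 * sqrt(30) / 2462158771875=-0.00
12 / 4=3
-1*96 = -96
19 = 19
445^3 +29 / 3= 264363404 / 3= 88121134.67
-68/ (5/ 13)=-884/ 5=-176.80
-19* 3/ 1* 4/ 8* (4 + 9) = -741/ 2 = -370.50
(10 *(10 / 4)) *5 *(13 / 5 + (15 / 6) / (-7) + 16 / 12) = 18775 / 42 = 447.02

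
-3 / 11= -0.27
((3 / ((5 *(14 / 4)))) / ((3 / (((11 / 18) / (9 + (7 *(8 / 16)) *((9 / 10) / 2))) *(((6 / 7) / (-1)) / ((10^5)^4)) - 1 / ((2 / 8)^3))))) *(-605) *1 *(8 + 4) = 171974880000000000000001331 / 6477187500000000000000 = 26550.86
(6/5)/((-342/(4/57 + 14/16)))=-431/129960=-0.00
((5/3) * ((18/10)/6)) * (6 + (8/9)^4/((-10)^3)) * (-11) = -27061309/820125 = -33.00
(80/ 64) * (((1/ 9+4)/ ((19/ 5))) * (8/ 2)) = 925/ 171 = 5.41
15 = 15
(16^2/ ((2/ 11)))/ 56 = 176/ 7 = 25.14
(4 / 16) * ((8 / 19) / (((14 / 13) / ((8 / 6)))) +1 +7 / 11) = 4735 / 8778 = 0.54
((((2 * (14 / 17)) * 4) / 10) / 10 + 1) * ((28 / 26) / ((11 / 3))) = 19026 / 60775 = 0.31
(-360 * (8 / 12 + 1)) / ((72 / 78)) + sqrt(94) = -650 + sqrt(94) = -640.30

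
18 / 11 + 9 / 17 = 405 / 187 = 2.17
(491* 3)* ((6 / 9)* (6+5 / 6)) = 20131 / 3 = 6710.33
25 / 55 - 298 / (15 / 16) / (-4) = 13187 / 165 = 79.92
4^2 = 16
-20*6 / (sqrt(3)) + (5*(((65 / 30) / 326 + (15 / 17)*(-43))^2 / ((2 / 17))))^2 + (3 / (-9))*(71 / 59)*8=3734237615881625219378794019 / 998355575174851584 - 40*sqrt(3)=3740388334.15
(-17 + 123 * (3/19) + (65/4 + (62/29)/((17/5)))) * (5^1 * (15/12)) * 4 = 18078175/37468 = 482.50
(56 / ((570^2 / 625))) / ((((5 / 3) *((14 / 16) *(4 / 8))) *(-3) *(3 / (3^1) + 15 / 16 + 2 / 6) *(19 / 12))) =-0.01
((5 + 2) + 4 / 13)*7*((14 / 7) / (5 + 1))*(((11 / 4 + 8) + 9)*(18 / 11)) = 157605 / 286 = 551.07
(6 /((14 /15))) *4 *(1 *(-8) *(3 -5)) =2880 /7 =411.43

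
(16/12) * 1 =1.33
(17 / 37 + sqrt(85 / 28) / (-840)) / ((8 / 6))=51 / 148 - sqrt(595) / 15680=0.34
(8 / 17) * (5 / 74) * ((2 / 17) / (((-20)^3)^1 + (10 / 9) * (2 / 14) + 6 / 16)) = -20160 / 43111299583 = -0.00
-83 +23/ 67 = -5538/ 67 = -82.66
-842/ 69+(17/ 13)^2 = -10.49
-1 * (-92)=92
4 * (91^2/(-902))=-16562/451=-36.72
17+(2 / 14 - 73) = -391 / 7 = -55.86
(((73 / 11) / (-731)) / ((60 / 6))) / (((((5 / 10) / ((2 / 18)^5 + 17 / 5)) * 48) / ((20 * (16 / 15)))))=-26647336 / 9712084275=-0.00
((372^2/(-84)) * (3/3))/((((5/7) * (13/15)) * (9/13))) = -3844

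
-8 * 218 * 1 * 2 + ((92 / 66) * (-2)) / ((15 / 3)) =-575612 / 165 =-3488.56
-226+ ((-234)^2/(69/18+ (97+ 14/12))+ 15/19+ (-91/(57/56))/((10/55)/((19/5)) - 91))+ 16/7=40600230191/128938047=314.88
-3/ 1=-3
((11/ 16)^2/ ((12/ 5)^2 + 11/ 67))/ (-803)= -18425/ 185441024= -0.00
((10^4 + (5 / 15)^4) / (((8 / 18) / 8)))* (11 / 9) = 220000.27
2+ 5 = 7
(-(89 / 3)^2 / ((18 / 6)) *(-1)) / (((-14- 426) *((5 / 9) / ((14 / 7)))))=-7921 / 3300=-2.40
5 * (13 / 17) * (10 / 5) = 130 / 17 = 7.65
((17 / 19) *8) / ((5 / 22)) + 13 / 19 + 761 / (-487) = 1416464 / 46265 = 30.62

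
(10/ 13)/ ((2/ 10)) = 50/ 13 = 3.85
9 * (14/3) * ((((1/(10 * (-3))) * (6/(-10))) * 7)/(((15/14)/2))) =1372/125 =10.98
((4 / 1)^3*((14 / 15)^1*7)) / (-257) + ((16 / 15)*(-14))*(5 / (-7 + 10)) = -306656 / 11565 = -26.52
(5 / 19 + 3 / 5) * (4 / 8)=41 / 95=0.43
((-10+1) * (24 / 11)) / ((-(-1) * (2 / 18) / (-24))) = 46656 / 11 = 4241.45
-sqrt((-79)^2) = -79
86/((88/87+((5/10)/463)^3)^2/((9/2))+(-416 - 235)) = -1846780968285227318977728/13974820069485660441958223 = -0.13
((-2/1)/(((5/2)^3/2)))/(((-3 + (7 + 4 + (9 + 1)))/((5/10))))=-8/1125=-0.01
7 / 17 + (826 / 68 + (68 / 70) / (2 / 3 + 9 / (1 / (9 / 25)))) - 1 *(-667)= 47405695 / 69734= 679.81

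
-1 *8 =-8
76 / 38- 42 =-40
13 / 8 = 1.62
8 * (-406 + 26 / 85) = -275872 / 85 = -3245.55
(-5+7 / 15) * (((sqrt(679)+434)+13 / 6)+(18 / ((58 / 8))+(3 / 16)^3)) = -2106.70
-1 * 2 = -2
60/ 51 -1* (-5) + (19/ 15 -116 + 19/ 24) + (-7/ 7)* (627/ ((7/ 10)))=-14329687/ 14280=-1003.48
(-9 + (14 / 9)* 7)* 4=7.56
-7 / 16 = -0.44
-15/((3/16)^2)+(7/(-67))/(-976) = -83701739/196176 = -426.67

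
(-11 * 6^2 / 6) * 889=-58674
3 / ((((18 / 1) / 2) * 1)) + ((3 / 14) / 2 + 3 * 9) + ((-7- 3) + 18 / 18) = 1549 / 84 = 18.44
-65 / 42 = -1.55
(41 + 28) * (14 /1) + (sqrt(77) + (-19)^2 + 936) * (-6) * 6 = -45726 - 36 * sqrt(77) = -46041.90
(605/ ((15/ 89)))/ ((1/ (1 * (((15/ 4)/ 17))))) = 53845/ 68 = 791.84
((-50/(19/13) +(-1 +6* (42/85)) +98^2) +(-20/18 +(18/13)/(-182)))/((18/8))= 658264670144/154754145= 4253.62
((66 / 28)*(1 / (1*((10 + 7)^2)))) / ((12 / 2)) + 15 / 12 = 5063 / 4046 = 1.25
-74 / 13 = -5.69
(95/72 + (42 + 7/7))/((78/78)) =44.32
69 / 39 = 23 / 13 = 1.77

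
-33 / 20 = -1.65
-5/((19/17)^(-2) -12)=1805/4043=0.45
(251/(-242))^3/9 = -0.12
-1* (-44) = 44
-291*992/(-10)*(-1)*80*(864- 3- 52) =-1868285184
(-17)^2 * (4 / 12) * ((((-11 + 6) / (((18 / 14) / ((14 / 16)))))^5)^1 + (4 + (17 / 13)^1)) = -3277851777790913 / 75461787648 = -43437.24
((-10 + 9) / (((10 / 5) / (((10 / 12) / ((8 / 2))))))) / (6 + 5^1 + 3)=-5 / 672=-0.01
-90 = -90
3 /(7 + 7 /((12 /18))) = 0.17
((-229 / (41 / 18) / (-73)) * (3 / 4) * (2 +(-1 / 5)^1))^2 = 3096588609 / 895804900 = 3.46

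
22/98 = 0.22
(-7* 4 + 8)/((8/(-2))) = 5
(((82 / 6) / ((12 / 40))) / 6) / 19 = 205 / 513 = 0.40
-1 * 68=-68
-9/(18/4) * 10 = -20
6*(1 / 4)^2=3 / 8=0.38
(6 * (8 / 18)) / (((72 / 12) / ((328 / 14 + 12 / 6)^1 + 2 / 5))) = 3616 / 315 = 11.48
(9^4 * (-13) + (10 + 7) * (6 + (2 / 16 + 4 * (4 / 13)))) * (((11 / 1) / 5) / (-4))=97432137 / 2080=46842.37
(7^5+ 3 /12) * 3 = 201687 /4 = 50421.75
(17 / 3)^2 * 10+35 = 356.11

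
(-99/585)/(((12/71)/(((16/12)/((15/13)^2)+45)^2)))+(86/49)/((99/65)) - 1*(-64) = -2053.70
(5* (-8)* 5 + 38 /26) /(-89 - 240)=2581 /4277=0.60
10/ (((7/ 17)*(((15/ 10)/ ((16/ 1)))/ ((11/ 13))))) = 59840/ 273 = 219.19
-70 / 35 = -2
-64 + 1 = -63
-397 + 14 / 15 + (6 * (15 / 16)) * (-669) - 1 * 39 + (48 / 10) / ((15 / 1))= -2518723 / 600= -4197.87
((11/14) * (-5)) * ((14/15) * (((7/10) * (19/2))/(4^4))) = -1463/15360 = -0.10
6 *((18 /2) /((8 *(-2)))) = -3.38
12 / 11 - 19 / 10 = -89 / 110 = -0.81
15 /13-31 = -388 /13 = -29.85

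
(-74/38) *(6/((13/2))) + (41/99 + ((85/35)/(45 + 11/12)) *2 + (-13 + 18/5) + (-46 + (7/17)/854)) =-2917528218457/51476254830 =-56.68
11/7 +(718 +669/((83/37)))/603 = 1140968/350343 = 3.26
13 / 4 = 3.25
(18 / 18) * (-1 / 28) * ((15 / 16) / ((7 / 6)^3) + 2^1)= -0.09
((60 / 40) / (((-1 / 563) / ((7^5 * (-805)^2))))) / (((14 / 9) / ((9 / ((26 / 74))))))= -7875902176712325 / 52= -151459657244467.79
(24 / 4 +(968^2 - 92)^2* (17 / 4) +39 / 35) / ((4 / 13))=1697526141064897 / 140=12125186721892.12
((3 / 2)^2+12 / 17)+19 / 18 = 2455 / 612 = 4.01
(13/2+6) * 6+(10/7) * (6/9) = 1595/21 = 75.95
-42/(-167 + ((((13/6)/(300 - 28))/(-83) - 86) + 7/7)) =0.17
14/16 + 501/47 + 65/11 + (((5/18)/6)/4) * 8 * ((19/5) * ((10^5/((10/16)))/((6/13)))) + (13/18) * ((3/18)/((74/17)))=121992.78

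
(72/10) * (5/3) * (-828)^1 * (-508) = 5047488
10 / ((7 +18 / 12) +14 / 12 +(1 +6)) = 3 / 5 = 0.60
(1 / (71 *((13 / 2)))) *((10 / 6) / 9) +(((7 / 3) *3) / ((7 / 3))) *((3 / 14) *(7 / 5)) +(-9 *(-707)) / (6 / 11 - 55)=-17308546519 / 149276790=-115.95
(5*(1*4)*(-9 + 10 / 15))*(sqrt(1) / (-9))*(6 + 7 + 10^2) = 56500 / 27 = 2092.59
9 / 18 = 1 / 2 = 0.50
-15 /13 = -1.15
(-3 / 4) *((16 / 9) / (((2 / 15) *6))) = -5 / 3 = -1.67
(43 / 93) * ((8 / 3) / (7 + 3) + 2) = 1462 / 1395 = 1.05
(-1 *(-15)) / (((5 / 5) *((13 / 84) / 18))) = 22680 / 13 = 1744.62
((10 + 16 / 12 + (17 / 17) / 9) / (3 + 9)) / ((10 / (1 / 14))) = 103 / 15120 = 0.01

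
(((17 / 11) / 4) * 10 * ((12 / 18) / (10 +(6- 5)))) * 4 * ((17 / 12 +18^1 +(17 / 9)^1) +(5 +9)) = 108035 / 3267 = 33.07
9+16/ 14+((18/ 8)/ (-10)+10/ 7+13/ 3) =13171/ 840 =15.68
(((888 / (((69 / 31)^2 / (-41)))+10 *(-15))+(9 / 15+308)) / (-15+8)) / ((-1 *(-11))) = 93.38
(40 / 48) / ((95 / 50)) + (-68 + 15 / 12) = -15119 / 228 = -66.31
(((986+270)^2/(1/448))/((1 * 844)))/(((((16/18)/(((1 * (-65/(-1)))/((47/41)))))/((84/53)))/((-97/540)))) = -7992898496128/525601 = -15207159.99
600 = 600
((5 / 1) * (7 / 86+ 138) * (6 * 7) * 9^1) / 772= 11221875 / 33196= 338.05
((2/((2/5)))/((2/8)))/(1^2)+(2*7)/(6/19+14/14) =766/25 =30.64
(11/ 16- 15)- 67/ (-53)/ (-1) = -15.58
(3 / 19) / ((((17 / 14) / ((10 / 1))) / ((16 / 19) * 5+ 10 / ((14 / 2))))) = 45000 / 6137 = 7.33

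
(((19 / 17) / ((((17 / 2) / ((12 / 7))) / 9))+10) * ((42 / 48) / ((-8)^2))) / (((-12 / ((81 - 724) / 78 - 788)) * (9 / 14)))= 5289591083 / 311620608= 16.97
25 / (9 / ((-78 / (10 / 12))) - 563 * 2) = -1300 / 58557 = -0.02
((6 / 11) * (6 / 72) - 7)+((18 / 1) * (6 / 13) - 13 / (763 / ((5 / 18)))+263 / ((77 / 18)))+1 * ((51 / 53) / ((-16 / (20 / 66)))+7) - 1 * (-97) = 6313936127 / 37850904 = 166.81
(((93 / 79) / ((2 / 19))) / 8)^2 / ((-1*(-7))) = 0.28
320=320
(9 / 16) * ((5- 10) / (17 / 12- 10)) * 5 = 675 / 412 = 1.64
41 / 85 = 0.48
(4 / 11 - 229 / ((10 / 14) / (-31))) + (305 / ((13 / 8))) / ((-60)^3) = 7674867049 / 772200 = 9938.96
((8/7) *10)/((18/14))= 80/9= 8.89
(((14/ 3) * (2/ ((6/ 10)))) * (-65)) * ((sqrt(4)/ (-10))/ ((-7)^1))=-260/ 9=-28.89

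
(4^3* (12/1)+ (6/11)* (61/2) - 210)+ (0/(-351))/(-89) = 6321/11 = 574.64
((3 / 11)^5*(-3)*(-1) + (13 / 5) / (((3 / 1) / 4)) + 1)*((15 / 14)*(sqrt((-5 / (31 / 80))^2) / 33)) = 2160270400 / 1153286211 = 1.87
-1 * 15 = -15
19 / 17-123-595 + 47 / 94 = -716.38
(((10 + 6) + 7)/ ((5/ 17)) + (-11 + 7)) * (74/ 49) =3922/ 35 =112.06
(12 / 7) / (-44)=-3 / 77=-0.04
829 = 829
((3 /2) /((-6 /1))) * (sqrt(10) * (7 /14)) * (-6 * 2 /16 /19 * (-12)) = -9 * sqrt(10) /152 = -0.19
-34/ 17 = -2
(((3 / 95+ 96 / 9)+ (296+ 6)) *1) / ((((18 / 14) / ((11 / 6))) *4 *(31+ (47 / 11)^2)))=830321723 / 366897600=2.26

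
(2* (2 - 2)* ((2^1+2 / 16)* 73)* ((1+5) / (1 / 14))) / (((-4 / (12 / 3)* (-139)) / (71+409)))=0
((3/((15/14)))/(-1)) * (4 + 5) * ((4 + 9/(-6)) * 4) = -252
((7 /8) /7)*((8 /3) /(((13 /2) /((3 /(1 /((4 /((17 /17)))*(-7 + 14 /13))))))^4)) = 3887645110272 /815730721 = 4765.84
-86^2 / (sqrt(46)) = -3698 *sqrt(46) / 23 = -1090.48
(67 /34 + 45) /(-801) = -1597 /27234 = -0.06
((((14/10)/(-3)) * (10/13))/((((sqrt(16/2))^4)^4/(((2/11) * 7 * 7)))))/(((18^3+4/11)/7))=-2401/10494500929536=-0.00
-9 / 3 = -3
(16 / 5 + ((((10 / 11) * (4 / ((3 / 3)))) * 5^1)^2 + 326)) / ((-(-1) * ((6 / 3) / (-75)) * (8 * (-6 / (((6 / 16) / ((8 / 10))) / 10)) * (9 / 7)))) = 6985405 / 371712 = 18.79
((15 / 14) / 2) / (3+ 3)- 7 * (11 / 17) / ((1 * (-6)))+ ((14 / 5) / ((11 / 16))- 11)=-955531 / 157080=-6.08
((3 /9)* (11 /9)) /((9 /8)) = 88 /243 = 0.36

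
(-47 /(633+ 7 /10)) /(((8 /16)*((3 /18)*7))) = -5640 /44359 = -0.13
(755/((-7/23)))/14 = -17365/98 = -177.19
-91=-91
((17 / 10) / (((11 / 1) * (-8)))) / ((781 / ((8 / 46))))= -17 / 3951860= -0.00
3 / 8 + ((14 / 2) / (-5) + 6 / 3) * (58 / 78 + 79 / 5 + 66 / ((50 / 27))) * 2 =818939 / 13000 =63.00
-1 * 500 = -500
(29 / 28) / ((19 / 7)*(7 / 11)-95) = -319 / 28728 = -0.01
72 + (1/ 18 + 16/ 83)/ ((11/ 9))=131843/ 1826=72.20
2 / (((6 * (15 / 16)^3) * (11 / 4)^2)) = 65536 / 1225125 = 0.05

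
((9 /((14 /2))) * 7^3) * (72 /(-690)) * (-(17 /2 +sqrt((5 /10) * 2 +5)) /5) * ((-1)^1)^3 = -44982 /575 -5292 * sqrt(6) /575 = -100.77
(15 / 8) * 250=1875 / 4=468.75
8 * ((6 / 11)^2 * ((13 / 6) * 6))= 30.94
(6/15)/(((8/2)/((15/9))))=1/6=0.17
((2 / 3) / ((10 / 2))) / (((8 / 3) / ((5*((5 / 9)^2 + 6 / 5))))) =611 / 1620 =0.38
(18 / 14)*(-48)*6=-2592 / 7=-370.29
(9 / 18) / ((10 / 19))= 19 / 20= 0.95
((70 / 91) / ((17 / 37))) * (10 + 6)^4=24248320 / 221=109720.90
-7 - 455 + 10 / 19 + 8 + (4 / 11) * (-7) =-95308 / 209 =-456.02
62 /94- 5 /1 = -204 /47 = -4.34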